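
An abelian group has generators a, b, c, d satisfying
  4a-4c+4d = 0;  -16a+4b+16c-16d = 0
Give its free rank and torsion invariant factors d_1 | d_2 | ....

rank_ℚ(R)=2; free=4−2=2
SNF(R) diag = [4, 4] → torsion [4, 4]

Answer: M ≅ ℤ^2 ⊕ ℤ/4 ⊕ ℤ/4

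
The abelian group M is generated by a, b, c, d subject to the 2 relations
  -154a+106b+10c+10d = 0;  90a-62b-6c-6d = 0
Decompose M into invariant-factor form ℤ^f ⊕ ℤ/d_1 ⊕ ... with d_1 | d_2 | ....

rank_ℚ(R)=2; free=4−2=2
SNF(R) diag = [2, 4] → torsion [2, 4]

Answer: M ≅ ℤ^2 ⊕ ℤ/2 ⊕ ℤ/4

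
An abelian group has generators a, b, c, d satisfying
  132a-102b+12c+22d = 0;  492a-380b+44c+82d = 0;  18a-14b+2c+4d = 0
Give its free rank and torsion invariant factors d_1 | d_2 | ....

Answer: M ≅ ℤ^1 ⊕ ℤ/2 ⊕ ℤ/2 ⊕ ℤ/6

Derivation:
rank_ℚ(R)=3; free=4−3=1
SNF(R) diag = [2, 2, 6] → torsion [2, 2, 6]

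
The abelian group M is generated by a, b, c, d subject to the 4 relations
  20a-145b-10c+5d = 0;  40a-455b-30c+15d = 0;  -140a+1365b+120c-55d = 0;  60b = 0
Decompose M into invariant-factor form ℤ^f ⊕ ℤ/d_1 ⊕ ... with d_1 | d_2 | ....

rank_ℚ(R)=4; free=4−4=0
SNF(R) diag = [5, 10, 20, 60] → torsion [5, 10, 20, 60]

Answer: M ≅ ℤ/5 ⊕ ℤ/10 ⊕ ℤ/20 ⊕ ℤ/60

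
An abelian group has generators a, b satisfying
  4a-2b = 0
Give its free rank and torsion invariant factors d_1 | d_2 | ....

rank_ℚ(R)=1; free=2−1=1
SNF(R) diag = [2] → torsion [2]

Answer: M ≅ ℤ^1 ⊕ ℤ/2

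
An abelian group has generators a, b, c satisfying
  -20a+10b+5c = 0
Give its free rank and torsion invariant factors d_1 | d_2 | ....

rank_ℚ(R)=1; free=3−1=2
SNF(R) diag = [5] → torsion [5]

Answer: M ≅ ℤ^2 ⊕ ℤ/5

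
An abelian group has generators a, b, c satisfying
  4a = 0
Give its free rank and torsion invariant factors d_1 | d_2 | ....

rank_ℚ(R)=1; free=3−1=2
SNF(R) diag = [4] → torsion [4]

Answer: M ≅ ℤ^2 ⊕ ℤ/4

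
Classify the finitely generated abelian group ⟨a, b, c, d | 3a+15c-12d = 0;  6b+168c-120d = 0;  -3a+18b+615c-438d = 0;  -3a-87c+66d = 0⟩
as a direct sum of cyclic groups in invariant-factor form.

Answer: M ≅ ℤ/3 ⊕ ℤ/6 ⊕ ℤ/18 ⊕ ℤ/18

Derivation:
rank_ℚ(R)=4; free=4−4=0
SNF(R) diag = [3, 6, 18, 18] → torsion [3, 6, 18, 18]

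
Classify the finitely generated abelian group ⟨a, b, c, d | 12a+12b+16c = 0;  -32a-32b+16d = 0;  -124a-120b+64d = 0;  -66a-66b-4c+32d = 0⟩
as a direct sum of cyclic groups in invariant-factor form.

rank_ℚ(R)=4; free=4−4=0
SNF(R) diag = [2, 4, 8, 16] → torsion [2, 4, 8, 16]

Answer: M ≅ ℤ/2 ⊕ ℤ/4 ⊕ ℤ/8 ⊕ ℤ/16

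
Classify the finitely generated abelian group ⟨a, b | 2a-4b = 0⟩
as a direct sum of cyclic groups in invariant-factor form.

Answer: M ≅ ℤ^1 ⊕ ℤ/2

Derivation:
rank_ℚ(R)=1; free=2−1=1
SNF(R) diag = [2] → torsion [2]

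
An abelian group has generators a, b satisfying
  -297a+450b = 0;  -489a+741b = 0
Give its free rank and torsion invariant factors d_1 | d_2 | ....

rank_ℚ(R)=2; free=2−2=0
SNF(R) diag = [3, 9] → torsion [3, 9]

Answer: M ≅ ℤ/3 ⊕ ℤ/9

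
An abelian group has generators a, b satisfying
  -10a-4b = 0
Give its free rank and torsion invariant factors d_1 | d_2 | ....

rank_ℚ(R)=1; free=2−1=1
SNF(R) diag = [2] → torsion [2]

Answer: M ≅ ℤ^1 ⊕ ℤ/2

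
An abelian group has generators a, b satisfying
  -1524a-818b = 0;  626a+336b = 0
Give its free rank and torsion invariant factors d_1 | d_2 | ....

rank_ℚ(R)=2; free=2−2=0
SNF(R) diag = [2, 2] → torsion [2, 2]

Answer: M ≅ ℤ/2 ⊕ ℤ/2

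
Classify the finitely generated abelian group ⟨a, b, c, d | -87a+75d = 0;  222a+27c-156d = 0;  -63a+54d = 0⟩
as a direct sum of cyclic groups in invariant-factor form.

Answer: M ≅ ℤ^1 ⊕ ℤ/3 ⊕ ℤ/9 ⊕ ℤ/27

Derivation:
rank_ℚ(R)=3; free=4−3=1
SNF(R) diag = [3, 9, 27] → torsion [3, 9, 27]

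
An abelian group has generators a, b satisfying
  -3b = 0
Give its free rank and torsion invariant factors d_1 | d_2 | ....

rank_ℚ(R)=1; free=2−1=1
SNF(R) diag = [3] → torsion [3]

Answer: M ≅ ℤ^1 ⊕ ℤ/3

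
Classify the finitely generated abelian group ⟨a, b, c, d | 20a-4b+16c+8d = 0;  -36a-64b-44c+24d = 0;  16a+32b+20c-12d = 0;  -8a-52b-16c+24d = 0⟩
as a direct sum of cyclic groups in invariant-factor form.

rank_ℚ(R)=4; free=4−4=0
SNF(R) diag = [4, 4, 4, 12] → torsion [4, 4, 4, 12]

Answer: M ≅ ℤ/4 ⊕ ℤ/4 ⊕ ℤ/4 ⊕ ℤ/12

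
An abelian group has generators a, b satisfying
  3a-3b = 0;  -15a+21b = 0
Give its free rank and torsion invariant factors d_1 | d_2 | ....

rank_ℚ(R)=2; free=2−2=0
SNF(R) diag = [3, 6] → torsion [3, 6]

Answer: M ≅ ℤ/3 ⊕ ℤ/6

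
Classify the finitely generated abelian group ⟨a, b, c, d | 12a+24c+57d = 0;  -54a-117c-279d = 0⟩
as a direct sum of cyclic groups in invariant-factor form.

Answer: M ≅ ℤ^2 ⊕ ℤ/3 ⊕ ℤ/9

Derivation:
rank_ℚ(R)=2; free=4−2=2
SNF(R) diag = [3, 9] → torsion [3, 9]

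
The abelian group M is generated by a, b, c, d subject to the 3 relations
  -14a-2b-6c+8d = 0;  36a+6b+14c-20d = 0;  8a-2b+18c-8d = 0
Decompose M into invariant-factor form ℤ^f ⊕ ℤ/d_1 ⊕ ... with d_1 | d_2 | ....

Answer: M ≅ ℤ^1 ⊕ ℤ/2 ⊕ ℤ/2 ⊕ ℤ/4

Derivation:
rank_ℚ(R)=3; free=4−3=1
SNF(R) diag = [2, 2, 4] → torsion [2, 2, 4]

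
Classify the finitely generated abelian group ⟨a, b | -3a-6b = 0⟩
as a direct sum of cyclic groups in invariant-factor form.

Answer: M ≅ ℤ^1 ⊕ ℤ/3

Derivation:
rank_ℚ(R)=1; free=2−1=1
SNF(R) diag = [3] → torsion [3]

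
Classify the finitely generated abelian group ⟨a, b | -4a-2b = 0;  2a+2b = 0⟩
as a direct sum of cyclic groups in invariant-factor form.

rank_ℚ(R)=2; free=2−2=0
SNF(R) diag = [2, 2] → torsion [2, 2]

Answer: M ≅ ℤ/2 ⊕ ℤ/2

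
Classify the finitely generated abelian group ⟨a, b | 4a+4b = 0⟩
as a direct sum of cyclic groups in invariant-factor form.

Answer: M ≅ ℤ^1 ⊕ ℤ/4

Derivation:
rank_ℚ(R)=1; free=2−1=1
SNF(R) diag = [4] → torsion [4]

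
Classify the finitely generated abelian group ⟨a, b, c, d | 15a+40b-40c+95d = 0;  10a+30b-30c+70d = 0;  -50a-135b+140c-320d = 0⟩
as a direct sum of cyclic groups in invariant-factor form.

rank_ℚ(R)=3; free=4−3=1
SNF(R) diag = [5, 5, 10] → torsion [5, 5, 10]

Answer: M ≅ ℤ^1 ⊕ ℤ/5 ⊕ ℤ/5 ⊕ ℤ/10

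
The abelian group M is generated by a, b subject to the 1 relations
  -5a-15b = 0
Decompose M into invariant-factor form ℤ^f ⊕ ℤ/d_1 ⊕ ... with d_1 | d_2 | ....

rank_ℚ(R)=1; free=2−1=1
SNF(R) diag = [5] → torsion [5]

Answer: M ≅ ℤ^1 ⊕ ℤ/5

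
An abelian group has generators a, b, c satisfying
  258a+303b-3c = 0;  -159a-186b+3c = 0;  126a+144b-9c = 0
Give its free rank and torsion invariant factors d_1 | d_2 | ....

rank_ℚ(R)=3; free=3−3=0
SNF(R) diag = [3, 9, 9] → torsion [3, 9, 9]

Answer: M ≅ ℤ/3 ⊕ ℤ/9 ⊕ ℤ/9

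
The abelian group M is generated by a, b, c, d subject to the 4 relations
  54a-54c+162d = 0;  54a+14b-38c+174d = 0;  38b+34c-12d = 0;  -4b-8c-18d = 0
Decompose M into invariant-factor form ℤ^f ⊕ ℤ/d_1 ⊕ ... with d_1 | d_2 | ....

rank_ℚ(R)=4; free=4−4=0
SNF(R) diag = [2, 6, 18, 54] → torsion [2, 6, 18, 54]

Answer: M ≅ ℤ/2 ⊕ ℤ/6 ⊕ ℤ/18 ⊕ ℤ/54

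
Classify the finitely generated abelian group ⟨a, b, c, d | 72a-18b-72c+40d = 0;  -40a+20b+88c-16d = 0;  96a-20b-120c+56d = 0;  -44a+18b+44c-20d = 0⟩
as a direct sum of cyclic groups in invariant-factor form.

Answer: M ≅ ℤ/2 ⊕ ℤ/4 ⊕ ℤ/8 ⊕ ℤ/24

Derivation:
rank_ℚ(R)=4; free=4−4=0
SNF(R) diag = [2, 4, 8, 24] → torsion [2, 4, 8, 24]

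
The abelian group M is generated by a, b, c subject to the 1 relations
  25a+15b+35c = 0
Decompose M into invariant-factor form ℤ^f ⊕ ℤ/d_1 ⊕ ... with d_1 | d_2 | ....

Answer: M ≅ ℤ^2 ⊕ ℤ/5

Derivation:
rank_ℚ(R)=1; free=3−1=2
SNF(R) diag = [5] → torsion [5]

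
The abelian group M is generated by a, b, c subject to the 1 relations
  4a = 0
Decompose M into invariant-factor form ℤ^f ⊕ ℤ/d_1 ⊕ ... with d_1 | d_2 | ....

Answer: M ≅ ℤ^2 ⊕ ℤ/4

Derivation:
rank_ℚ(R)=1; free=3−1=2
SNF(R) diag = [4] → torsion [4]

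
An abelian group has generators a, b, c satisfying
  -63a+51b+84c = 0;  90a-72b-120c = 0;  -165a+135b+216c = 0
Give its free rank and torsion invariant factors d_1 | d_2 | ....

Answer: M ≅ ℤ/3 ⊕ ℤ/6 ⊕ ℤ/12

Derivation:
rank_ℚ(R)=3; free=3−3=0
SNF(R) diag = [3, 6, 12] → torsion [3, 6, 12]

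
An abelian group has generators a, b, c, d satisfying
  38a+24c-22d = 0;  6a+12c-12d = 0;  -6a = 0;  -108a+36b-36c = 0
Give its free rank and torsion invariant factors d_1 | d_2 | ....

rank_ℚ(R)=4; free=4−4=0
SNF(R) diag = [2, 6, 12, 36] → torsion [2, 6, 12, 36]

Answer: M ≅ ℤ/2 ⊕ ℤ/6 ⊕ ℤ/12 ⊕ ℤ/36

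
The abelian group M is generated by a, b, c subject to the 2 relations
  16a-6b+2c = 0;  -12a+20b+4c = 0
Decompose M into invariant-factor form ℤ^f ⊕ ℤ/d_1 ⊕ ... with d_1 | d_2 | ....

rank_ℚ(R)=2; free=3−2=1
SNF(R) diag = [2, 4] → torsion [2, 4]

Answer: M ≅ ℤ^1 ⊕ ℤ/2 ⊕ ℤ/4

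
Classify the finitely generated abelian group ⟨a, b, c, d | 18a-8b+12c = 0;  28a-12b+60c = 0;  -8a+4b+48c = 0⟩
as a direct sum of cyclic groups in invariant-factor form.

Answer: M ≅ ℤ^1 ⊕ ℤ/2 ⊕ ℤ/4 ⊕ ℤ/12

Derivation:
rank_ℚ(R)=3; free=4−3=1
SNF(R) diag = [2, 4, 12] → torsion [2, 4, 12]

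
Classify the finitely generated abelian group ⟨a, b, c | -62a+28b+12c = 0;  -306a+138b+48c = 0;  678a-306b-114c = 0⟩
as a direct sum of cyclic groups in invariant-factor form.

Answer: M ≅ ℤ/2 ⊕ ℤ/6 ⊕ ℤ/6

Derivation:
rank_ℚ(R)=3; free=3−3=0
SNF(R) diag = [2, 6, 6] → torsion [2, 6, 6]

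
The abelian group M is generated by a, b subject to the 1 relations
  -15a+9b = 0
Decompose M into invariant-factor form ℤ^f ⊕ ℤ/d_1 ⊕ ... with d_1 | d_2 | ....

Answer: M ≅ ℤ^1 ⊕ ℤ/3

Derivation:
rank_ℚ(R)=1; free=2−1=1
SNF(R) diag = [3] → torsion [3]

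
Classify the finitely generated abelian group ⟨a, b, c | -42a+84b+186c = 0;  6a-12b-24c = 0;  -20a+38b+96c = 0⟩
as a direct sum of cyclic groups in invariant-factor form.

Answer: M ≅ ℤ/2 ⊕ ℤ/6 ⊕ ℤ/18

Derivation:
rank_ℚ(R)=3; free=3−3=0
SNF(R) diag = [2, 6, 18] → torsion [2, 6, 18]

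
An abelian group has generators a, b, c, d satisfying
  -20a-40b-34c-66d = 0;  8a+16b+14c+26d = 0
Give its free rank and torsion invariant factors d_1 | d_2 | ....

rank_ℚ(R)=2; free=4−2=2
SNF(R) diag = [2, 4] → torsion [2, 4]

Answer: M ≅ ℤ^2 ⊕ ℤ/2 ⊕ ℤ/4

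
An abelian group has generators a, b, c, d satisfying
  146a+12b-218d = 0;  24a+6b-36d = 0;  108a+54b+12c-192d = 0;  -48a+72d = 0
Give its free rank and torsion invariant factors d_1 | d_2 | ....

rank_ℚ(R)=4; free=4−4=0
SNF(R) diag = [2, 6, 12, 24] → torsion [2, 6, 12, 24]

Answer: M ≅ ℤ/2 ⊕ ℤ/6 ⊕ ℤ/12 ⊕ ℤ/24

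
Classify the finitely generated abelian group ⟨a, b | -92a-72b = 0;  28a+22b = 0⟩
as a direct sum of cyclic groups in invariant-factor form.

rank_ℚ(R)=2; free=2−2=0
SNF(R) diag = [2, 4] → torsion [2, 4]

Answer: M ≅ ℤ/2 ⊕ ℤ/4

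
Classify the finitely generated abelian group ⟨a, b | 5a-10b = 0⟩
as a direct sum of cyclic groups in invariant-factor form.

Answer: M ≅ ℤ^1 ⊕ ℤ/5

Derivation:
rank_ℚ(R)=1; free=2−1=1
SNF(R) diag = [5] → torsion [5]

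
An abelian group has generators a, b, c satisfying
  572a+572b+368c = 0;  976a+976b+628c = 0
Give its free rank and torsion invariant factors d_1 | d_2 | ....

rank_ℚ(R)=2; free=3−2=1
SNF(R) diag = [4, 12] → torsion [4, 12]

Answer: M ≅ ℤ^1 ⊕ ℤ/4 ⊕ ℤ/12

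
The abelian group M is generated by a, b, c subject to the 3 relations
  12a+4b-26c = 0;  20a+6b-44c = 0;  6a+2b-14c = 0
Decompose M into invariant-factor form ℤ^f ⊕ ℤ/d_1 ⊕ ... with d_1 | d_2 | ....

rank_ℚ(R)=3; free=3−3=0
SNF(R) diag = [2, 2, 2] → torsion [2, 2, 2]

Answer: M ≅ ℤ/2 ⊕ ℤ/2 ⊕ ℤ/2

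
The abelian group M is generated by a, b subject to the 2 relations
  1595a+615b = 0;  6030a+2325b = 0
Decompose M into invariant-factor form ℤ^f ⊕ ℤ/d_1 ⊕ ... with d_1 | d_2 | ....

Answer: M ≅ ℤ/5 ⊕ ℤ/15

Derivation:
rank_ℚ(R)=2; free=2−2=0
SNF(R) diag = [5, 15] → torsion [5, 15]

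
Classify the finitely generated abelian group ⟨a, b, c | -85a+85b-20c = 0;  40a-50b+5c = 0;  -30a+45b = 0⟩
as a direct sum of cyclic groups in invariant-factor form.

rank_ℚ(R)=3; free=3−3=0
SNF(R) diag = [5, 5, 15] → torsion [5, 5, 15]

Answer: M ≅ ℤ/5 ⊕ ℤ/5 ⊕ ℤ/15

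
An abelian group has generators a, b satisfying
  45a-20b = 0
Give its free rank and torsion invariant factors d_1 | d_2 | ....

rank_ℚ(R)=1; free=2−1=1
SNF(R) diag = [5] → torsion [5]

Answer: M ≅ ℤ^1 ⊕ ℤ/5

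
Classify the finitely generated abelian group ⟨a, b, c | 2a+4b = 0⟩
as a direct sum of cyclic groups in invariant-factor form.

Answer: M ≅ ℤ^2 ⊕ ℤ/2

Derivation:
rank_ℚ(R)=1; free=3−1=2
SNF(R) diag = [2] → torsion [2]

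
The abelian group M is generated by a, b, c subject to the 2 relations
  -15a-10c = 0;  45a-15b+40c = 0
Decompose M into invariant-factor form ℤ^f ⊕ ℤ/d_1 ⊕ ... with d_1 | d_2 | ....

Answer: M ≅ ℤ^1 ⊕ ℤ/5 ⊕ ℤ/15

Derivation:
rank_ℚ(R)=2; free=3−2=1
SNF(R) diag = [5, 15] → torsion [5, 15]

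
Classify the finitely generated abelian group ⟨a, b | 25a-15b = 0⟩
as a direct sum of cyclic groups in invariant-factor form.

rank_ℚ(R)=1; free=2−1=1
SNF(R) diag = [5] → torsion [5]

Answer: M ≅ ℤ^1 ⊕ ℤ/5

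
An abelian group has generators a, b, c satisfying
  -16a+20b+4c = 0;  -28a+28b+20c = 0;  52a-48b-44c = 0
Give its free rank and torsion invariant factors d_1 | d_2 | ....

Answer: M ≅ ℤ/4 ⊕ ℤ/4 ⊕ ℤ/4

Derivation:
rank_ℚ(R)=3; free=3−3=0
SNF(R) diag = [4, 4, 4] → torsion [4, 4, 4]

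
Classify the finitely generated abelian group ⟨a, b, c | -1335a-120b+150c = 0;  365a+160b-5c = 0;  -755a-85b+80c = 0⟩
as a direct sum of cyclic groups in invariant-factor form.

rank_ℚ(R)=3; free=3−3=0
SNF(R) diag = [5, 15, 45] → torsion [5, 15, 45]

Answer: M ≅ ℤ/5 ⊕ ℤ/15 ⊕ ℤ/45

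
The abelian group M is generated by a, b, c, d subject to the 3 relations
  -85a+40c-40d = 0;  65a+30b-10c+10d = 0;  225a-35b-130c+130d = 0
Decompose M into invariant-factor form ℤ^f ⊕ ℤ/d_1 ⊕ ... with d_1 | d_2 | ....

rank_ℚ(R)=3; free=4−3=1
SNF(R) diag = [5, 5, 10] → torsion [5, 5, 10]

Answer: M ≅ ℤ^1 ⊕ ℤ/5 ⊕ ℤ/5 ⊕ ℤ/10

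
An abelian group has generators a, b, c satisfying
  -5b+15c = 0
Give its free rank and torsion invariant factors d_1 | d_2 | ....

rank_ℚ(R)=1; free=3−1=2
SNF(R) diag = [5] → torsion [5]

Answer: M ≅ ℤ^2 ⊕ ℤ/5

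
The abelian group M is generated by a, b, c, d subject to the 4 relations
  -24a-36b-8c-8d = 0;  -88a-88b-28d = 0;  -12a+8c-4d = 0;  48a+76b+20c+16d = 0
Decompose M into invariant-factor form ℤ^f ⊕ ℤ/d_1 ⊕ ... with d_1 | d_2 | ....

Answer: M ≅ ℤ/4 ⊕ ℤ/4 ⊕ ℤ/4 ⊕ ℤ/12

Derivation:
rank_ℚ(R)=4; free=4−4=0
SNF(R) diag = [4, 4, 4, 12] → torsion [4, 4, 4, 12]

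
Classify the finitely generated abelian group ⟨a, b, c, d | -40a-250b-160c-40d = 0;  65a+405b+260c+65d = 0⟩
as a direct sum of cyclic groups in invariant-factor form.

rank_ℚ(R)=2; free=4−2=2
SNF(R) diag = [5, 10] → torsion [5, 10]

Answer: M ≅ ℤ^2 ⊕ ℤ/5 ⊕ ℤ/10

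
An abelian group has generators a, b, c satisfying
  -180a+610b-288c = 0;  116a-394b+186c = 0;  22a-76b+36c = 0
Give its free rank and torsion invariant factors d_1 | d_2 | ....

rank_ℚ(R)=3; free=3−3=0
SNF(R) diag = [2, 2, 6] → torsion [2, 2, 6]

Answer: M ≅ ℤ/2 ⊕ ℤ/2 ⊕ ℤ/6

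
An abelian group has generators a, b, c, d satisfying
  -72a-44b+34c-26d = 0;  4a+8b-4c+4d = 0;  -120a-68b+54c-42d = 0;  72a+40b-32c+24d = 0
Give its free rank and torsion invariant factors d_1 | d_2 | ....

Answer: M ≅ ℤ/2 ⊕ ℤ/4 ⊕ ℤ/4 ⊕ ℤ/8

Derivation:
rank_ℚ(R)=4; free=4−4=0
SNF(R) diag = [2, 4, 4, 8] → torsion [2, 4, 4, 8]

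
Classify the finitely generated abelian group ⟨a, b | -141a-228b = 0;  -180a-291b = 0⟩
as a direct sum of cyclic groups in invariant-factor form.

Answer: M ≅ ℤ/3 ⊕ ℤ/3

Derivation:
rank_ℚ(R)=2; free=2−2=0
SNF(R) diag = [3, 3] → torsion [3, 3]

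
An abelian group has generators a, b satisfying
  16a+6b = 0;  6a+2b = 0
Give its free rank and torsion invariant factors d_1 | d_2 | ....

Answer: M ≅ ℤ/2 ⊕ ℤ/2

Derivation:
rank_ℚ(R)=2; free=2−2=0
SNF(R) diag = [2, 2] → torsion [2, 2]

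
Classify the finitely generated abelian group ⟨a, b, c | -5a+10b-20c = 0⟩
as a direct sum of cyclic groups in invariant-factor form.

rank_ℚ(R)=1; free=3−1=2
SNF(R) diag = [5] → torsion [5]

Answer: M ≅ ℤ^2 ⊕ ℤ/5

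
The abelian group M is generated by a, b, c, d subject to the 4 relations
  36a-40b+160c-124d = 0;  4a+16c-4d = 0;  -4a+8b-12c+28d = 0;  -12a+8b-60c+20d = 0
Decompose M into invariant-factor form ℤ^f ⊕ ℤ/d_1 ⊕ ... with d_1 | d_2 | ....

rank_ℚ(R)=4; free=4−4=0
SNF(R) diag = [4, 4, 8, 16] → torsion [4, 4, 8, 16]

Answer: M ≅ ℤ/4 ⊕ ℤ/4 ⊕ ℤ/8 ⊕ ℤ/16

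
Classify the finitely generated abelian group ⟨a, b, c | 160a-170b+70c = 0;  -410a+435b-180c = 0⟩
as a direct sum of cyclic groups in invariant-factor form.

rank_ℚ(R)=2; free=3−2=1
SNF(R) diag = [5, 10] → torsion [5, 10]

Answer: M ≅ ℤ^1 ⊕ ℤ/5 ⊕ ℤ/10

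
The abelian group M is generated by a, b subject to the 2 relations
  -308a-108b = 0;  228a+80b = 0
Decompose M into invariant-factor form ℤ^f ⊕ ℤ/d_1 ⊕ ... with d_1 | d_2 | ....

Answer: M ≅ ℤ/4 ⊕ ℤ/4

Derivation:
rank_ℚ(R)=2; free=2−2=0
SNF(R) diag = [4, 4] → torsion [4, 4]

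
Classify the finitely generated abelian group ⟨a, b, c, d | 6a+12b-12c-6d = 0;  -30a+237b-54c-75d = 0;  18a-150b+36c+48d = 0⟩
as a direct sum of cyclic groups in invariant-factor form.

Answer: M ≅ ℤ^1 ⊕ ℤ/3 ⊕ ℤ/6 ⊕ ℤ/12

Derivation:
rank_ℚ(R)=3; free=4−3=1
SNF(R) diag = [3, 6, 12] → torsion [3, 6, 12]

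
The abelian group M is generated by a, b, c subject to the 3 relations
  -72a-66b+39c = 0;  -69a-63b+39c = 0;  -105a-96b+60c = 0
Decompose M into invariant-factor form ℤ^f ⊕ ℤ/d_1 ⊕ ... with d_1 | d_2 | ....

rank_ℚ(R)=3; free=3−3=0
SNF(R) diag = [3, 3, 3] → torsion [3, 3, 3]

Answer: M ≅ ℤ/3 ⊕ ℤ/3 ⊕ ℤ/3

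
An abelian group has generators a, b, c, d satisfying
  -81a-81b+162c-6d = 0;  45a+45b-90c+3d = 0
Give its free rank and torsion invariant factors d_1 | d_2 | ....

Answer: M ≅ ℤ^2 ⊕ ℤ/3 ⊕ ℤ/9

Derivation:
rank_ℚ(R)=2; free=4−2=2
SNF(R) diag = [3, 9] → torsion [3, 9]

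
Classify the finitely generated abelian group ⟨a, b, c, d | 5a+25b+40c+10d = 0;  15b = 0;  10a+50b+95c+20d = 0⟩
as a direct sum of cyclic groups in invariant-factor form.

rank_ℚ(R)=3; free=4−3=1
SNF(R) diag = [5, 15, 15] → torsion [5, 15, 15]

Answer: M ≅ ℤ^1 ⊕ ℤ/5 ⊕ ℤ/15 ⊕ ℤ/15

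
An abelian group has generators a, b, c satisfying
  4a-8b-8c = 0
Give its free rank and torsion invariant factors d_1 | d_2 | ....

rank_ℚ(R)=1; free=3−1=2
SNF(R) diag = [4] → torsion [4]

Answer: M ≅ ℤ^2 ⊕ ℤ/4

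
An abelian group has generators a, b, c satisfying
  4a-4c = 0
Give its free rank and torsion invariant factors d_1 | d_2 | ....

rank_ℚ(R)=1; free=3−1=2
SNF(R) diag = [4] → torsion [4]

Answer: M ≅ ℤ^2 ⊕ ℤ/4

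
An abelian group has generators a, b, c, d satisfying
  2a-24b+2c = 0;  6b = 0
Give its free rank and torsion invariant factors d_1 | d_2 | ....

rank_ℚ(R)=2; free=4−2=2
SNF(R) diag = [2, 6] → torsion [2, 6]

Answer: M ≅ ℤ^2 ⊕ ℤ/2 ⊕ ℤ/6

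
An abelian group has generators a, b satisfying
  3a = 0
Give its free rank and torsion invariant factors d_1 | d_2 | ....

Answer: M ≅ ℤ^1 ⊕ ℤ/3

Derivation:
rank_ℚ(R)=1; free=2−1=1
SNF(R) diag = [3] → torsion [3]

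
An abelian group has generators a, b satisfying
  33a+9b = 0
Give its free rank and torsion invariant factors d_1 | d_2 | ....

Answer: M ≅ ℤ^1 ⊕ ℤ/3

Derivation:
rank_ℚ(R)=1; free=2−1=1
SNF(R) diag = [3] → torsion [3]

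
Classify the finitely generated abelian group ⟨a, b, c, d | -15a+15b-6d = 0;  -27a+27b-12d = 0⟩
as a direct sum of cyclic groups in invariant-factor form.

rank_ℚ(R)=2; free=4−2=2
SNF(R) diag = [3, 6] → torsion [3, 6]

Answer: M ≅ ℤ^2 ⊕ ℤ/3 ⊕ ℤ/6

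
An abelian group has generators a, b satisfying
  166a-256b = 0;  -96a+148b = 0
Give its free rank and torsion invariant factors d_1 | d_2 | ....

Answer: M ≅ ℤ/2 ⊕ ℤ/4

Derivation:
rank_ℚ(R)=2; free=2−2=0
SNF(R) diag = [2, 4] → torsion [2, 4]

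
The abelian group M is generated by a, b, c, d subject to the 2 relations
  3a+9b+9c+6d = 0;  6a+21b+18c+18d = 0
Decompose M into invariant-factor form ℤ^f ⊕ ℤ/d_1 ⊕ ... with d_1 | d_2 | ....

rank_ℚ(R)=2; free=4−2=2
SNF(R) diag = [3, 3] → torsion [3, 3]

Answer: M ≅ ℤ^2 ⊕ ℤ/3 ⊕ ℤ/3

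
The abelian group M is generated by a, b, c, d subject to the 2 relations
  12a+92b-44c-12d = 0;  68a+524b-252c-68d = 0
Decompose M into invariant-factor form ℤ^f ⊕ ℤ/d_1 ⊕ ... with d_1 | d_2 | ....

Answer: M ≅ ℤ^2 ⊕ ℤ/4 ⊕ ℤ/8

Derivation:
rank_ℚ(R)=2; free=4−2=2
SNF(R) diag = [4, 8] → torsion [4, 8]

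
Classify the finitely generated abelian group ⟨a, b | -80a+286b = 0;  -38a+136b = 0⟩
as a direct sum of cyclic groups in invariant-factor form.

rank_ℚ(R)=2; free=2−2=0
SNF(R) diag = [2, 6] → torsion [2, 6]

Answer: M ≅ ℤ/2 ⊕ ℤ/6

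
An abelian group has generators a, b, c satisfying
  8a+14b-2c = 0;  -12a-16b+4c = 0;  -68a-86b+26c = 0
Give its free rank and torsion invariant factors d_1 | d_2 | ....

rank_ℚ(R)=3; free=3−3=0
SNF(R) diag = [2, 4, 12] → torsion [2, 4, 12]

Answer: M ≅ ℤ/2 ⊕ ℤ/4 ⊕ ℤ/12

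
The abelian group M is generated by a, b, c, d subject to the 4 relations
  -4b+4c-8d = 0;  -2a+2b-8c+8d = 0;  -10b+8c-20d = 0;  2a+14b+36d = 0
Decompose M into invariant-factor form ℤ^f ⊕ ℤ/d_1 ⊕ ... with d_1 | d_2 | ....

rank_ℚ(R)=4; free=4−4=0
SNF(R) diag = [2, 2, 4, 12] → torsion [2, 2, 4, 12]

Answer: M ≅ ℤ/2 ⊕ ℤ/2 ⊕ ℤ/4 ⊕ ℤ/12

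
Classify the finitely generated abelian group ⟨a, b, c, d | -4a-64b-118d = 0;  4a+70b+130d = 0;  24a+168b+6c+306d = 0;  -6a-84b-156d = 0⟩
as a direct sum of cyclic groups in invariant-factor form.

Answer: M ≅ ℤ/2 ⊕ ℤ/6 ⊕ ℤ/6 ⊕ ℤ/6

Derivation:
rank_ℚ(R)=4; free=4−4=0
SNF(R) diag = [2, 6, 6, 6] → torsion [2, 6, 6, 6]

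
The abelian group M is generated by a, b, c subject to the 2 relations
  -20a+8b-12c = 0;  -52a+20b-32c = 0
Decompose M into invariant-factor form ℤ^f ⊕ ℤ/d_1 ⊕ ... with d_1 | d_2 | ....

rank_ℚ(R)=2; free=3−2=1
SNF(R) diag = [4, 4] → torsion [4, 4]

Answer: M ≅ ℤ^1 ⊕ ℤ/4 ⊕ ℤ/4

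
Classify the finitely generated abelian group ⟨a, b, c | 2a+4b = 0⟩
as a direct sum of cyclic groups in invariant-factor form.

rank_ℚ(R)=1; free=3−1=2
SNF(R) diag = [2] → torsion [2]

Answer: M ≅ ℤ^2 ⊕ ℤ/2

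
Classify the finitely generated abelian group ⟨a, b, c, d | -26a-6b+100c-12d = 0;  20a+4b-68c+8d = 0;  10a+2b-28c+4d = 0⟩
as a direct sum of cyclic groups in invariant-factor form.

Answer: M ≅ ℤ^1 ⊕ ℤ/2 ⊕ ℤ/4 ⊕ ℤ/12

Derivation:
rank_ℚ(R)=3; free=4−3=1
SNF(R) diag = [2, 4, 12] → torsion [2, 4, 12]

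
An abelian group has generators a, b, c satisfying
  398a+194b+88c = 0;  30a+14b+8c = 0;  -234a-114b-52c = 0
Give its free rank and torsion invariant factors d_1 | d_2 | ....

Answer: M ≅ ℤ/2 ⊕ ℤ/4 ⊕ ℤ/4

Derivation:
rank_ℚ(R)=3; free=3−3=0
SNF(R) diag = [2, 4, 4] → torsion [2, 4, 4]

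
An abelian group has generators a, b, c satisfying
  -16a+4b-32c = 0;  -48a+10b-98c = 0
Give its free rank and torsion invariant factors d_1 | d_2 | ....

rank_ℚ(R)=2; free=3−2=1
SNF(R) diag = [2, 4] → torsion [2, 4]

Answer: M ≅ ℤ^1 ⊕ ℤ/2 ⊕ ℤ/4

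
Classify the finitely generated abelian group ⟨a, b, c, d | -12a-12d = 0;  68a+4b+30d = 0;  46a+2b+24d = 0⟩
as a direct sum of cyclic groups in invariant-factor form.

Answer: M ≅ ℤ^1 ⊕ ℤ/2 ⊕ ℤ/6 ⊕ ℤ/12

Derivation:
rank_ℚ(R)=3; free=4−3=1
SNF(R) diag = [2, 6, 12] → torsion [2, 6, 12]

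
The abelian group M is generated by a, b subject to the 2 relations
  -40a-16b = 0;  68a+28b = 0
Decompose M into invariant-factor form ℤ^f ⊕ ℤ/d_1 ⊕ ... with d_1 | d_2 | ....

Answer: M ≅ ℤ/4 ⊕ ℤ/8

Derivation:
rank_ℚ(R)=2; free=2−2=0
SNF(R) diag = [4, 8] → torsion [4, 8]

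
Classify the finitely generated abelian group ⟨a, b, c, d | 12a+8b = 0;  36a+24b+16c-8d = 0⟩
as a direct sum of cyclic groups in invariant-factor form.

rank_ℚ(R)=2; free=4−2=2
SNF(R) diag = [4, 8] → torsion [4, 8]

Answer: M ≅ ℤ^2 ⊕ ℤ/4 ⊕ ℤ/8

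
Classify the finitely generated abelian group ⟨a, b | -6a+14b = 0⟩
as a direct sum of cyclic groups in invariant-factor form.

Answer: M ≅ ℤ^1 ⊕ ℤ/2

Derivation:
rank_ℚ(R)=1; free=2−1=1
SNF(R) diag = [2] → torsion [2]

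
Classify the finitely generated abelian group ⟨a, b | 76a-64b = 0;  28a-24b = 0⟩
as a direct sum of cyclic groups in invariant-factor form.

rank_ℚ(R)=2; free=2−2=0
SNF(R) diag = [4, 8] → torsion [4, 8]

Answer: M ≅ ℤ/4 ⊕ ℤ/8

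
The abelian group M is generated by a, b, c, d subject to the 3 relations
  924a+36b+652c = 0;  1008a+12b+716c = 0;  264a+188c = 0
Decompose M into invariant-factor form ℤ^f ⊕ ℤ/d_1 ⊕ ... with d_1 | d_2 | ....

Answer: M ≅ ℤ^1 ⊕ ℤ/4 ⊕ ℤ/12 ⊕ ℤ/36

Derivation:
rank_ℚ(R)=3; free=4−3=1
SNF(R) diag = [4, 12, 36] → torsion [4, 12, 36]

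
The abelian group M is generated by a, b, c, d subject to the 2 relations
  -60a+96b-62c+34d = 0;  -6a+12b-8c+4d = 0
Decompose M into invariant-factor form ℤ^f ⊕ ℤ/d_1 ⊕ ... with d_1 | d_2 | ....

rank_ℚ(R)=2; free=4−2=2
SNF(R) diag = [2, 6] → torsion [2, 6]

Answer: M ≅ ℤ^2 ⊕ ℤ/2 ⊕ ℤ/6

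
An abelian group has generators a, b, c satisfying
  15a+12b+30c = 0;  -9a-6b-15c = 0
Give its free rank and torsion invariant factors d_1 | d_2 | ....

rank_ℚ(R)=2; free=3−2=1
SNF(R) diag = [3, 3] → torsion [3, 3]

Answer: M ≅ ℤ^1 ⊕ ℤ/3 ⊕ ℤ/3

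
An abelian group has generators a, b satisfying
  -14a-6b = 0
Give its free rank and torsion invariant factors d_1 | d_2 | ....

rank_ℚ(R)=1; free=2−1=1
SNF(R) diag = [2] → torsion [2]

Answer: M ≅ ℤ^1 ⊕ ℤ/2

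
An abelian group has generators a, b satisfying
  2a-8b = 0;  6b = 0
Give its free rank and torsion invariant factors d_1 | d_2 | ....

Answer: M ≅ ℤ/2 ⊕ ℤ/6

Derivation:
rank_ℚ(R)=2; free=2−2=0
SNF(R) diag = [2, 6] → torsion [2, 6]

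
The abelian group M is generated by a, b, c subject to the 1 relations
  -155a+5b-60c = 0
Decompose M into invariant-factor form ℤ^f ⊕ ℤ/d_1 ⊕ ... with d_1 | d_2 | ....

Answer: M ≅ ℤ^2 ⊕ ℤ/5

Derivation:
rank_ℚ(R)=1; free=3−1=2
SNF(R) diag = [5] → torsion [5]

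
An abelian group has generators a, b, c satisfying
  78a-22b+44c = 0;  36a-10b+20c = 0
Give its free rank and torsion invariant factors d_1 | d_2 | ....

Answer: M ≅ ℤ^1 ⊕ ℤ/2 ⊕ ℤ/6

Derivation:
rank_ℚ(R)=2; free=3−2=1
SNF(R) diag = [2, 6] → torsion [2, 6]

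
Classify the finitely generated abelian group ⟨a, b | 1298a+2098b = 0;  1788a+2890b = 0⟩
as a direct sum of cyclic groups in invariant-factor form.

rank_ℚ(R)=2; free=2−2=0
SNF(R) diag = [2, 2] → torsion [2, 2]

Answer: M ≅ ℤ/2 ⊕ ℤ/2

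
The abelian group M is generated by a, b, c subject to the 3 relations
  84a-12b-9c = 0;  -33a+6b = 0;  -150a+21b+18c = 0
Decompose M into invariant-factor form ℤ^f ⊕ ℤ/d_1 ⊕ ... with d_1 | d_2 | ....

rank_ℚ(R)=3; free=3−3=0
SNF(R) diag = [3, 3, 9] → torsion [3, 3, 9]

Answer: M ≅ ℤ/3 ⊕ ℤ/3 ⊕ ℤ/9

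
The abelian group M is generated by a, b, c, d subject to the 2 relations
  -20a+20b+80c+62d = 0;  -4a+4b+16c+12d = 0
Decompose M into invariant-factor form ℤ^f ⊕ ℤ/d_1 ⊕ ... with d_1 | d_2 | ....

rank_ℚ(R)=2; free=4−2=2
SNF(R) diag = [2, 4] → torsion [2, 4]

Answer: M ≅ ℤ^2 ⊕ ℤ/2 ⊕ ℤ/4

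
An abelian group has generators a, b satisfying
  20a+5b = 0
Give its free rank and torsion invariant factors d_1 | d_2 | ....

Answer: M ≅ ℤ^1 ⊕ ℤ/5

Derivation:
rank_ℚ(R)=1; free=2−1=1
SNF(R) diag = [5] → torsion [5]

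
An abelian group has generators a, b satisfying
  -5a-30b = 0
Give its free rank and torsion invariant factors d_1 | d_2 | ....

rank_ℚ(R)=1; free=2−1=1
SNF(R) diag = [5] → torsion [5]

Answer: M ≅ ℤ^1 ⊕ ℤ/5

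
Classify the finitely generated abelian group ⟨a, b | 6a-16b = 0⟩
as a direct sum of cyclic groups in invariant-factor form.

rank_ℚ(R)=1; free=2−1=1
SNF(R) diag = [2] → torsion [2]

Answer: M ≅ ℤ^1 ⊕ ℤ/2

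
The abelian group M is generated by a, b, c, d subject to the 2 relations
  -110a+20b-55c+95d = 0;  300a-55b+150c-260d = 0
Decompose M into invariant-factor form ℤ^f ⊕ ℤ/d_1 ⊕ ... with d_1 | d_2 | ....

rank_ℚ(R)=2; free=4−2=2
SNF(R) diag = [5, 5] → torsion [5, 5]

Answer: M ≅ ℤ^2 ⊕ ℤ/5 ⊕ ℤ/5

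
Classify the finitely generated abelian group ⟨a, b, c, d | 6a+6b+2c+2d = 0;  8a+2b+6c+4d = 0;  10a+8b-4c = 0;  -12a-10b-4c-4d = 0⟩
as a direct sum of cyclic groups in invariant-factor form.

Answer: M ≅ ℤ/2 ⊕ ℤ/2 ⊕ ℤ/2 ⊕ ℤ/2

Derivation:
rank_ℚ(R)=4; free=4−4=0
SNF(R) diag = [2, 2, 2, 2] → torsion [2, 2, 2, 2]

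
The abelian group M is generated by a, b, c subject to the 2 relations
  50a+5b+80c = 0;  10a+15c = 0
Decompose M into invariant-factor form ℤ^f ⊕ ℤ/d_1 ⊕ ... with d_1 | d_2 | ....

Answer: M ≅ ℤ^1 ⊕ ℤ/5 ⊕ ℤ/5

Derivation:
rank_ℚ(R)=2; free=3−2=1
SNF(R) diag = [5, 5] → torsion [5, 5]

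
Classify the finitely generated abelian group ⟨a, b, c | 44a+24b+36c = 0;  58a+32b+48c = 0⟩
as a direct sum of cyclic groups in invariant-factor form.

Answer: M ≅ ℤ^1 ⊕ ℤ/2 ⊕ ℤ/4

Derivation:
rank_ℚ(R)=2; free=3−2=1
SNF(R) diag = [2, 4] → torsion [2, 4]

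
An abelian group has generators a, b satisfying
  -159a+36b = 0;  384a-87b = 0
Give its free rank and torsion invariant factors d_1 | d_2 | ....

Answer: M ≅ ℤ/3 ⊕ ℤ/3

Derivation:
rank_ℚ(R)=2; free=2−2=0
SNF(R) diag = [3, 3] → torsion [3, 3]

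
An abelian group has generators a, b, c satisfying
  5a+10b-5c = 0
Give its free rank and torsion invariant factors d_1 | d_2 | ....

Answer: M ≅ ℤ^2 ⊕ ℤ/5

Derivation:
rank_ℚ(R)=1; free=3−1=2
SNF(R) diag = [5] → torsion [5]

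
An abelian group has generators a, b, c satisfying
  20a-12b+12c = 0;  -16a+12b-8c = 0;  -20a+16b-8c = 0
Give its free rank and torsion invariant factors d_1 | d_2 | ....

Answer: M ≅ ℤ/4 ⊕ ℤ/4 ⊕ ℤ/4

Derivation:
rank_ℚ(R)=3; free=3−3=0
SNF(R) diag = [4, 4, 4] → torsion [4, 4, 4]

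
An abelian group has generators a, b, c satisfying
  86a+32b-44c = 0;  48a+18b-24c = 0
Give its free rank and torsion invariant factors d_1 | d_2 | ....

Answer: M ≅ ℤ^1 ⊕ ℤ/2 ⊕ ℤ/6

Derivation:
rank_ℚ(R)=2; free=3−2=1
SNF(R) diag = [2, 6] → torsion [2, 6]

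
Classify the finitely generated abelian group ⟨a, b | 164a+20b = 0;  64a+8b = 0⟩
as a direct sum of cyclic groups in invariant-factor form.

rank_ℚ(R)=2; free=2−2=0
SNF(R) diag = [4, 8] → torsion [4, 8]

Answer: M ≅ ℤ/4 ⊕ ℤ/8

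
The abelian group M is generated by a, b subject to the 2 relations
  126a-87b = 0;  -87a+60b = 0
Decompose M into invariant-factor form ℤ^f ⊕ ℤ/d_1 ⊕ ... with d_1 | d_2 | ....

Answer: M ≅ ℤ/3 ⊕ ℤ/3

Derivation:
rank_ℚ(R)=2; free=2−2=0
SNF(R) diag = [3, 3] → torsion [3, 3]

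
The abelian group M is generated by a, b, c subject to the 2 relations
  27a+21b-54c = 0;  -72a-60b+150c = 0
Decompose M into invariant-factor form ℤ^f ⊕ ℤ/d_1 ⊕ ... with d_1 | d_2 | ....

rank_ℚ(R)=2; free=3−2=1
SNF(R) diag = [3, 6] → torsion [3, 6]

Answer: M ≅ ℤ^1 ⊕ ℤ/3 ⊕ ℤ/6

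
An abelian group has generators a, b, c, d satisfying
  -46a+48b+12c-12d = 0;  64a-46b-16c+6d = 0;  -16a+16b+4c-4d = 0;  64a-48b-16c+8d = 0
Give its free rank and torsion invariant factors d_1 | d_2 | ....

rank_ℚ(R)=4; free=4−4=0
SNF(R) diag = [2, 2, 4, 8] → torsion [2, 2, 4, 8]

Answer: M ≅ ℤ/2 ⊕ ℤ/2 ⊕ ℤ/4 ⊕ ℤ/8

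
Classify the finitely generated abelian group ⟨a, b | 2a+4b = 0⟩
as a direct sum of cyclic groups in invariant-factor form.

Answer: M ≅ ℤ^1 ⊕ ℤ/2

Derivation:
rank_ℚ(R)=1; free=2−1=1
SNF(R) diag = [2] → torsion [2]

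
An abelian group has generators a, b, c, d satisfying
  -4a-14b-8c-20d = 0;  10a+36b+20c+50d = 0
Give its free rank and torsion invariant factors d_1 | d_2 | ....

Answer: M ≅ ℤ^2 ⊕ ℤ/2 ⊕ ℤ/2

Derivation:
rank_ℚ(R)=2; free=4−2=2
SNF(R) diag = [2, 2] → torsion [2, 2]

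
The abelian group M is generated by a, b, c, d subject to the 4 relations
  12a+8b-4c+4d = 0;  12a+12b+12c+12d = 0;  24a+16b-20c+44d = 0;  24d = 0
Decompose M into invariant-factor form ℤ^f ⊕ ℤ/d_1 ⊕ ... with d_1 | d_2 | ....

rank_ℚ(R)=4; free=4−4=0
SNF(R) diag = [4, 12, 12, 24] → torsion [4, 12, 12, 24]

Answer: M ≅ ℤ/4 ⊕ ℤ/12 ⊕ ℤ/12 ⊕ ℤ/24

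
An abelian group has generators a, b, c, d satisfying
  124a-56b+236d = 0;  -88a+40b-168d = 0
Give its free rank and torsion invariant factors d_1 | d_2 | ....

rank_ℚ(R)=2; free=4−2=2
SNF(R) diag = [4, 8] → torsion [4, 8]

Answer: M ≅ ℤ^2 ⊕ ℤ/4 ⊕ ℤ/8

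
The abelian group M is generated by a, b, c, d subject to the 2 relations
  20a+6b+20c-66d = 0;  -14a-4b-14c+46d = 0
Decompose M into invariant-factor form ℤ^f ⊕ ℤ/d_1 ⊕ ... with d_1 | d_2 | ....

Answer: M ≅ ℤ^2 ⊕ ℤ/2 ⊕ ℤ/2

Derivation:
rank_ℚ(R)=2; free=4−2=2
SNF(R) diag = [2, 2] → torsion [2, 2]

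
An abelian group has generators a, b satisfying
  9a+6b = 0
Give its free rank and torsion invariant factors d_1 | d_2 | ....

rank_ℚ(R)=1; free=2−1=1
SNF(R) diag = [3] → torsion [3]

Answer: M ≅ ℤ^1 ⊕ ℤ/3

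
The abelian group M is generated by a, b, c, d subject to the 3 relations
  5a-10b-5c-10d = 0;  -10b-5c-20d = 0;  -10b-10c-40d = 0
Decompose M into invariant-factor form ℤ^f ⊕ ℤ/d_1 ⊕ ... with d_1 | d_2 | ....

Answer: M ≅ ℤ^1 ⊕ ℤ/5 ⊕ ℤ/5 ⊕ ℤ/10

Derivation:
rank_ℚ(R)=3; free=4−3=1
SNF(R) diag = [5, 5, 10] → torsion [5, 5, 10]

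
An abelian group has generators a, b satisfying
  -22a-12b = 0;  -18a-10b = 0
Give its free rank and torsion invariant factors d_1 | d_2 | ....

rank_ℚ(R)=2; free=2−2=0
SNF(R) diag = [2, 2] → torsion [2, 2]

Answer: M ≅ ℤ/2 ⊕ ℤ/2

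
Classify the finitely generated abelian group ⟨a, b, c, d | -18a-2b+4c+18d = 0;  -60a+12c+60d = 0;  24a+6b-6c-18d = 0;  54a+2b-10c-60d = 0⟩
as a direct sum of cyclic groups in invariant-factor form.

rank_ℚ(R)=4; free=4−4=0
SNF(R) diag = [2, 6, 6, 12] → torsion [2, 6, 6, 12]

Answer: M ≅ ℤ/2 ⊕ ℤ/6 ⊕ ℤ/6 ⊕ ℤ/12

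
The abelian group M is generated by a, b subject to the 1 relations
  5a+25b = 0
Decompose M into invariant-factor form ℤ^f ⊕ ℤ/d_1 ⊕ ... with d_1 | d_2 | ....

rank_ℚ(R)=1; free=2−1=1
SNF(R) diag = [5] → torsion [5]

Answer: M ≅ ℤ^1 ⊕ ℤ/5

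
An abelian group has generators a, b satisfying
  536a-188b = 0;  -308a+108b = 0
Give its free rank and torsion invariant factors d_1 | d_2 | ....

rank_ℚ(R)=2; free=2−2=0
SNF(R) diag = [4, 4] → torsion [4, 4]

Answer: M ≅ ℤ/4 ⊕ ℤ/4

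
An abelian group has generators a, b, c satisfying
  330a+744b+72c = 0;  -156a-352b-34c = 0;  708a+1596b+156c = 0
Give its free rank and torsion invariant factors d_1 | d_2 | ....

rank_ℚ(R)=3; free=3−3=0
SNF(R) diag = [2, 6, 12] → torsion [2, 6, 12]

Answer: M ≅ ℤ/2 ⊕ ℤ/6 ⊕ ℤ/12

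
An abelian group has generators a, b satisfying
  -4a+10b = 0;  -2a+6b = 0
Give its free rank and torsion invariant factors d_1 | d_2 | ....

rank_ℚ(R)=2; free=2−2=0
SNF(R) diag = [2, 2] → torsion [2, 2]

Answer: M ≅ ℤ/2 ⊕ ℤ/2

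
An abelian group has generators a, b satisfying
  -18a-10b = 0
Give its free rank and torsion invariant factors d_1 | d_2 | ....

rank_ℚ(R)=1; free=2−1=1
SNF(R) diag = [2] → torsion [2]

Answer: M ≅ ℤ^1 ⊕ ℤ/2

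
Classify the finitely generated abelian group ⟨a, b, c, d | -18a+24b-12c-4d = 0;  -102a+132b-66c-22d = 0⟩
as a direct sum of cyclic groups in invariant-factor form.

Answer: M ≅ ℤ^2 ⊕ ℤ/2 ⊕ ℤ/6

Derivation:
rank_ℚ(R)=2; free=4−2=2
SNF(R) diag = [2, 6] → torsion [2, 6]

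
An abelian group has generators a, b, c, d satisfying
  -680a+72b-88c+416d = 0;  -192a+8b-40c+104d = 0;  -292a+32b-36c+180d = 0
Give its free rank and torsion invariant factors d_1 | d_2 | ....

Answer: M ≅ ℤ^1 ⊕ ℤ/4 ⊕ ℤ/8 ⊕ ℤ/24

Derivation:
rank_ℚ(R)=3; free=4−3=1
SNF(R) diag = [4, 8, 24] → torsion [4, 8, 24]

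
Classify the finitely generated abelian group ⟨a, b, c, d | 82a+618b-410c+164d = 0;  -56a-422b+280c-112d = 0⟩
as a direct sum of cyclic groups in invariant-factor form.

Answer: M ≅ ℤ^2 ⊕ ℤ/2 ⊕ ℤ/2

Derivation:
rank_ℚ(R)=2; free=4−2=2
SNF(R) diag = [2, 2] → torsion [2, 2]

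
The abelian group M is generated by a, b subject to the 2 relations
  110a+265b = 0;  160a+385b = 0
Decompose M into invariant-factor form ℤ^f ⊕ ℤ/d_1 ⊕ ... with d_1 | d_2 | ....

Answer: M ≅ ℤ/5 ⊕ ℤ/10

Derivation:
rank_ℚ(R)=2; free=2−2=0
SNF(R) diag = [5, 10] → torsion [5, 10]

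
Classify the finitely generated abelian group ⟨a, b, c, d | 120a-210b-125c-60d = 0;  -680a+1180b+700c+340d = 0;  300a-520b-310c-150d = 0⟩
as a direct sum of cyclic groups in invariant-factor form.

Answer: M ≅ ℤ^1 ⊕ ℤ/5 ⊕ ℤ/10 ⊕ ℤ/20

Derivation:
rank_ℚ(R)=3; free=4−3=1
SNF(R) diag = [5, 10, 20] → torsion [5, 10, 20]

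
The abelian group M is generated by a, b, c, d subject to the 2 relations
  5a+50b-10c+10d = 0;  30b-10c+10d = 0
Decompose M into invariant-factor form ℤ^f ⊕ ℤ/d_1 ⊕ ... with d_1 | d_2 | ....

rank_ℚ(R)=2; free=4−2=2
SNF(R) diag = [5, 10] → torsion [5, 10]

Answer: M ≅ ℤ^2 ⊕ ℤ/5 ⊕ ℤ/10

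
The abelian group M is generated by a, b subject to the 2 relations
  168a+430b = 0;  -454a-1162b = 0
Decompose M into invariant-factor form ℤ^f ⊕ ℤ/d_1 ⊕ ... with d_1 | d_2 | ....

Answer: M ≅ ℤ/2 ⊕ ℤ/2

Derivation:
rank_ℚ(R)=2; free=2−2=0
SNF(R) diag = [2, 2] → torsion [2, 2]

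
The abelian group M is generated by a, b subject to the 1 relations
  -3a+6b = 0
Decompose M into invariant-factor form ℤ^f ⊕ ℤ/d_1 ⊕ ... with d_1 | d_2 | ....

rank_ℚ(R)=1; free=2−1=1
SNF(R) diag = [3] → torsion [3]

Answer: M ≅ ℤ^1 ⊕ ℤ/3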